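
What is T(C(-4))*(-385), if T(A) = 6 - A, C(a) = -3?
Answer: -3465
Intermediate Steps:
T(C(-4))*(-385) = (6 - 1*(-3))*(-385) = (6 + 3)*(-385) = 9*(-385) = -3465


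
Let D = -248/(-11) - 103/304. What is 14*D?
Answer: 519813/1672 ≈ 310.89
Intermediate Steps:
D = 74259/3344 (D = -248*(-1/11) - 103*1/304 = 248/11 - 103/304 = 74259/3344 ≈ 22.207)
14*D = 14*(74259/3344) = 519813/1672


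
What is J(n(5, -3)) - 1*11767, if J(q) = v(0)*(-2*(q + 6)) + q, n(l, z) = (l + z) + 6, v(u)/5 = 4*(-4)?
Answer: -9519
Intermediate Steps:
v(u) = -80 (v(u) = 5*(4*(-4)) = 5*(-16) = -80)
n(l, z) = 6 + l + z
J(q) = 960 + 161*q (J(q) = -(-160)*(q + 6) + q = -(-160)*(6 + q) + q = -80*(-12 - 2*q) + q = (960 + 160*q) + q = 960 + 161*q)
J(n(5, -3)) - 1*11767 = (960 + 161*(6 + 5 - 3)) - 1*11767 = (960 + 161*8) - 11767 = (960 + 1288) - 11767 = 2248 - 11767 = -9519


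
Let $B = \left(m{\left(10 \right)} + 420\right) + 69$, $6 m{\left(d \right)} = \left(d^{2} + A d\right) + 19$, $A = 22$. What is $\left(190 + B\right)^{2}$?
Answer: $\frac{2163841}{4} \approx 5.4096 \cdot 10^{5}$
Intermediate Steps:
$m{\left(d \right)} = \frac{19}{6} + \frac{d^{2}}{6} + \frac{11 d}{3}$ ($m{\left(d \right)} = \frac{\left(d^{2} + 22 d\right) + 19}{6} = \frac{19 + d^{2} + 22 d}{6} = \frac{19}{6} + \frac{d^{2}}{6} + \frac{11 d}{3}$)
$B = \frac{1091}{2}$ ($B = \left(\left(\frac{19}{6} + \frac{10^{2}}{6} + \frac{11}{3} \cdot 10\right) + 420\right) + 69 = \left(\left(\frac{19}{6} + \frac{1}{6} \cdot 100 + \frac{110}{3}\right) + 420\right) + 69 = \left(\left(\frac{19}{6} + \frac{50}{3} + \frac{110}{3}\right) + 420\right) + 69 = \left(\frac{113}{2} + 420\right) + 69 = \frac{953}{2} + 69 = \frac{1091}{2} \approx 545.5$)
$\left(190 + B\right)^{2} = \left(190 + \frac{1091}{2}\right)^{2} = \left(\frac{1471}{2}\right)^{2} = \frac{2163841}{4}$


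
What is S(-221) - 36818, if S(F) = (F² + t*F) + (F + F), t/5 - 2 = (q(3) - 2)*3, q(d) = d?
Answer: 6056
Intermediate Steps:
t = 25 (t = 10 + 5*((3 - 2)*3) = 10 + 5*(1*3) = 10 + 5*3 = 10 + 15 = 25)
S(F) = F² + 27*F (S(F) = (F² + 25*F) + (F + F) = (F² + 25*F) + 2*F = F² + 27*F)
S(-221) - 36818 = -221*(27 - 221) - 36818 = -221*(-194) - 36818 = 42874 - 36818 = 6056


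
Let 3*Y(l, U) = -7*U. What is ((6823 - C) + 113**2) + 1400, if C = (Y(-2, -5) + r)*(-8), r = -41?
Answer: 62272/3 ≈ 20757.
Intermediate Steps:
Y(l, U) = -7*U/3 (Y(l, U) = (-7*U)/3 = -7*U/3)
C = 704/3 (C = (-7/3*(-5) - 41)*(-8) = (35/3 - 41)*(-8) = -88/3*(-8) = 704/3 ≈ 234.67)
((6823 - C) + 113**2) + 1400 = ((6823 - 1*704/3) + 113**2) + 1400 = ((6823 - 704/3) + 12769) + 1400 = (19765/3 + 12769) + 1400 = 58072/3 + 1400 = 62272/3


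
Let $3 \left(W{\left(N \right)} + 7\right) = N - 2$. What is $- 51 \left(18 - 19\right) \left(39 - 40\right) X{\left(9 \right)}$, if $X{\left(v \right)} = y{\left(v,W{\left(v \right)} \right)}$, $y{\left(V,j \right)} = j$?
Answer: $238$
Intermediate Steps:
$W{\left(N \right)} = - \frac{23}{3} + \frac{N}{3}$ ($W{\left(N \right)} = -7 + \frac{N - 2}{3} = -7 + \frac{-2 + N}{3} = -7 + \left(- \frac{2}{3} + \frac{N}{3}\right) = - \frac{23}{3} + \frac{N}{3}$)
$X{\left(v \right)} = - \frac{23}{3} + \frac{v}{3}$
$- 51 \left(18 - 19\right) \left(39 - 40\right) X{\left(9 \right)} = - 51 \left(18 - 19\right) \left(39 - 40\right) \left(- \frac{23}{3} + \frac{1}{3} \cdot 9\right) = - 51 \left(\left(-1\right) \left(-1\right)\right) \left(- \frac{23}{3} + 3\right) = \left(-51\right) 1 \left(- \frac{14}{3}\right) = \left(-51\right) \left(- \frac{14}{3}\right) = 238$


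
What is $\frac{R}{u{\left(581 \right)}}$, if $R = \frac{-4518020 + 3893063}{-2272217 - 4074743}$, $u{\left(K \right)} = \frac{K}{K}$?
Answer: $\frac{624957}{6346960} \approx 0.098466$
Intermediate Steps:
$u{\left(K \right)} = 1$
$R = \frac{624957}{6346960}$ ($R = - \frac{624957}{-6346960} = \left(-624957\right) \left(- \frac{1}{6346960}\right) = \frac{624957}{6346960} \approx 0.098466$)
$\frac{R}{u{\left(581 \right)}} = \frac{624957}{6346960 \cdot 1} = \frac{624957}{6346960} \cdot 1 = \frac{624957}{6346960}$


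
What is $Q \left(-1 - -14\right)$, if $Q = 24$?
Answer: $312$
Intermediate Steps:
$Q \left(-1 - -14\right) = 24 \left(-1 - -14\right) = 24 \left(-1 + 14\right) = 24 \cdot 13 = 312$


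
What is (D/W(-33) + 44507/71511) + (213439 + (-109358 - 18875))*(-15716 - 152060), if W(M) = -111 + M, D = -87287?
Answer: -49069776962535413/3432528 ≈ -1.4296e+10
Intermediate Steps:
(D/W(-33) + 44507/71511) + (213439 + (-109358 - 18875))*(-15716 - 152060) = (-87287/(-111 - 33) + 44507/71511) + (213439 + (-109358 - 18875))*(-15716 - 152060) = (-87287/(-144) + 44507*(1/71511)) + (213439 - 128233)*(-167776) = (-87287*(-1/144) + 44507/71511) + 85206*(-167776) = (87287/144 + 44507/71511) - 14295521856 = 2082796555/3432528 - 14295521856 = -49069776962535413/3432528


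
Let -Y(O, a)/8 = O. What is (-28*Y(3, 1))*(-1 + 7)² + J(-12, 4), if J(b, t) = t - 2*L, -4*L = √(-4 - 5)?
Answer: 24196 + 3*I/2 ≈ 24196.0 + 1.5*I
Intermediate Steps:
Y(O, a) = -8*O
L = -3*I/4 (L = -√(-4 - 5)/4 = -3*I/4 ≈ -0.75*I)
J(b, t) = t + 3*I/2 (J(b, t) = t - (-3)*I/2 = t + 3*I/2)
(-28*Y(3, 1))*(-1 + 7)² + J(-12, 4) = (-(-224)*3)*(-1 + 7)² + (4 + 3*I/2) = -28*(-24)*6² + (4 + 3*I/2) = 672*36 + (4 + 3*I/2) = 24192 + (4 + 3*I/2) = 24196 + 3*I/2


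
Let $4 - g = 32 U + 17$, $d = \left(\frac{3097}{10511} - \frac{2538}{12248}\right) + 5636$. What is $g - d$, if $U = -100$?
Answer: $- \frac{157646200005}{64369364} \approx -2449.1$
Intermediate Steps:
$d = \frac{362791363073}{64369364}$ ($d = \left(3097 \cdot \frac{1}{10511} - \frac{1269}{6124}\right) + 5636 = \left(\frac{3097}{10511} - \frac{1269}{6124}\right) + 5636 = \frac{5627569}{64369364} + 5636 = \frac{362791363073}{64369364} \approx 5636.1$)
$g = 3187$ ($g = 4 - \left(32 \left(-100\right) + 17\right) = 4 - \left(-3200 + 17\right) = 4 - -3183 = 4 + 3183 = 3187$)
$g - d = 3187 - \frac{362791363073}{64369364} = - \frac{157646200005}{64369364}$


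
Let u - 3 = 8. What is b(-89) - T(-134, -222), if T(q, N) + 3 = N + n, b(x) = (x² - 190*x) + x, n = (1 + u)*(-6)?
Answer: 25039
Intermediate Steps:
u = 11 (u = 3 + 8 = 11)
n = -72 (n = (1 + 11)*(-6) = 12*(-6) = -72)
b(x) = x² - 189*x
T(q, N) = -75 + N (T(q, N) = -3 + (N - 72) = -3 + (-72 + N) = -75 + N)
b(-89) - T(-134, -222) = -89*(-189 - 89) - (-75 - 222) = -89*(-278) - 1*(-297) = 24742 + 297 = 25039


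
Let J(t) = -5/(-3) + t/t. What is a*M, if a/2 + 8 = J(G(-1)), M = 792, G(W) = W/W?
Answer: -8448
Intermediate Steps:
G(W) = 1
J(t) = 8/3 (J(t) = -5*(-1/3) + 1 = 5/3 + 1 = 8/3)
a = -32/3 (a = -16 + 2*(8/3) = -16 + 16/3 = -32/3 ≈ -10.667)
a*M = -32/3*792 = -8448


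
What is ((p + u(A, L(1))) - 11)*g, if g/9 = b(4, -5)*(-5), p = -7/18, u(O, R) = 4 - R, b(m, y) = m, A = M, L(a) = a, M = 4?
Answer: 1510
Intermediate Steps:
A = 4
p = -7/18 (p = -7*1/18 = -7/18 ≈ -0.38889)
g = -180 (g = 9*(4*(-5)) = 9*(-20) = -180)
((p + u(A, L(1))) - 11)*g = ((-7/18 + (4 - 1*1)) - 11)*(-180) = ((-7/18 + (4 - 1)) - 11)*(-180) = ((-7/18 + 3) - 11)*(-180) = (47/18 - 11)*(-180) = -151/18*(-180) = 1510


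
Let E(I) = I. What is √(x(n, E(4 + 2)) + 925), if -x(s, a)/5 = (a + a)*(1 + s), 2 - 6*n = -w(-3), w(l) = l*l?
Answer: √755 ≈ 27.477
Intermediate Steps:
w(l) = l²
n = 11/6 (n = ⅓ - (-1)*(-3)²/6 = ⅓ - (-1)*9/6 = ⅓ - ⅙*(-9) = ⅓ + 3/2 = 11/6 ≈ 1.8333)
x(s, a) = -10*a*(1 + s) (x(s, a) = -5*(a + a)*(1 + s) = -5*2*a*(1 + s) = -10*a*(1 + s))
√(x(n, E(4 + 2)) + 925) = √(-10*(4 + 2)*(1 + 11/6) + 925) = √(-10*6*17/6 + 925) = √(-170 + 925) = √755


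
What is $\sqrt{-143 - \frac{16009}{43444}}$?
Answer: $\frac{i \sqrt{67647749361}}{21722} \approx 11.974 i$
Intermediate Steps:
$\sqrt{-143 - \frac{16009}{43444}} = \sqrt{- \frac{6228501}{43444}} = \frac{i \sqrt{67647749361}}{21722}$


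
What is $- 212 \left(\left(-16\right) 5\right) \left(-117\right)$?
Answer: $-1984320$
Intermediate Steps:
$- 212 \left(\left(-16\right) 5\right) \left(-117\right) = \left(-212\right) \left(-80\right) \left(-117\right) = 16960 \left(-117\right) = -1984320$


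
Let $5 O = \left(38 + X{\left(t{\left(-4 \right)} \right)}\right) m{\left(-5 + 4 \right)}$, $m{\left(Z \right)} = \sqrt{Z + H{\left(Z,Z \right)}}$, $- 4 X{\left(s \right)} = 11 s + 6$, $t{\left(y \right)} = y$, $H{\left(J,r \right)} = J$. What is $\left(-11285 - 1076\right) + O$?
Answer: $-12361 + \frac{19 i \sqrt{2}}{2} \approx -12361.0 + 13.435 i$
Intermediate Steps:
$X{\left(s \right)} = - \frac{3}{2} - \frac{11 s}{4}$ ($X{\left(s \right)} = - \frac{11 s + 6}{4} = - \frac{6 + 11 s}{4} = - \frac{3}{2} - \frac{11 s}{4}$)
$m{\left(Z \right)} = \sqrt{2} \sqrt{Z}$ ($m{\left(Z \right)} = \sqrt{Z + Z} = \sqrt{2 Z} = \sqrt{2} \sqrt{Z}$)
$O = \frac{19 i \sqrt{2}}{2}$ ($O = \frac{\left(38 - - \frac{19}{2}\right) \sqrt{2} \sqrt{-5 + 4}}{5} = \frac{\left(38 + \left(- \frac{3}{2} + 11\right)\right) \sqrt{2} \sqrt{-1}}{5} = \frac{\left(38 + \frac{19}{2}\right) \sqrt{2} i}{5} = \frac{\frac{95}{2} i \sqrt{2}}{5} = \frac{19 i \sqrt{2}}{2} \approx 13.435 i$)
$\left(-11285 - 1076\right) + O = \left(-11285 - 1076\right) + \frac{19 i \sqrt{2}}{2} = -12361 + \frac{19 i \sqrt{2}}{2}$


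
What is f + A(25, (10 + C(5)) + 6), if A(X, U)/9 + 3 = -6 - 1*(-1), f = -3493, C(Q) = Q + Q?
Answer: -3565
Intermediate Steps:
C(Q) = 2*Q
A(X, U) = -72 (A(X, U) = -27 + 9*(-6 - 1*(-1)) = -27 + 9*(-6 + 1) = -27 + 9*(-5) = -27 - 45 = -72)
f + A(25, (10 + C(5)) + 6) = -3493 - 72 = -3565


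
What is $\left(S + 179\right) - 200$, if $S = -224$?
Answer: $-245$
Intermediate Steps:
$\left(S + 179\right) - 200 = \left(-224 + 179\right) - 200 = -45 - 200 = -245$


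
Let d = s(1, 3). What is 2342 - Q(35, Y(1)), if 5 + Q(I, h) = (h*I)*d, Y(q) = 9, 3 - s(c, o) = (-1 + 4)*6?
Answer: 7072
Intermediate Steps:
s(c, o) = -15 (s(c, o) = 3 - (-1 + 4)*6 = 3 - 3*6 = 3 - 1*18 = 3 - 18 = -15)
d = -15
Q(I, h) = -5 - 15*I*h (Q(I, h) = -5 + (h*I)*(-15) = -5 + (I*h)*(-15) = -5 - 15*I*h)
2342 - Q(35, Y(1)) = 2342 - (-5 - 15*35*9) = 2342 - (-5 - 4725) = 2342 - 1*(-4730) = 2342 + 4730 = 7072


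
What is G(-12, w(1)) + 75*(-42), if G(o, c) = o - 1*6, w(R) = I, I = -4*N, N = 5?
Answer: -3168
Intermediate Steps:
I = -20 (I = -4*5 = -20)
w(R) = -20
G(o, c) = -6 + o (G(o, c) = o - 6 = -6 + o)
G(-12, w(1)) + 75*(-42) = (-6 - 12) + 75*(-42) = -18 - 3150 = -3168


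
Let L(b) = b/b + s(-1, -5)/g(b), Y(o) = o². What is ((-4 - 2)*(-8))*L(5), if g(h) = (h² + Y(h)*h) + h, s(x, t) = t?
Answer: 1440/31 ≈ 46.452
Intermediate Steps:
g(h) = h + h² + h³ (g(h) = (h² + h²*h) + h = (h² + h³) + h = h + h² + h³)
L(b) = 1 - 5/(b*(1 + b + b²)) (L(b) = b/b - 5*1/(b*(1 + b + b²)) = 1 - 5/(b*(1 + b + b²)))
((-4 - 2)*(-8))*L(5) = ((-4 - 2)*(-8))*((-5 + 5*(1 + 5 + 5²))/(5*(1 + 5 + 5²))) = (-6*(-8))*((-5 + 5*(1 + 5 + 25))/(5*(1 + 5 + 25))) = 48*((⅕)*(-5 + 5*31)/31) = 48*((⅕)*(1/31)*(-5 + 155)) = 48*((⅕)*(1/31)*150) = 48*(30/31) = 1440/31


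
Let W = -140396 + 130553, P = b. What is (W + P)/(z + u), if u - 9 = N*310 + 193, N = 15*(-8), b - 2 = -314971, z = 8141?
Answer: 324812/28857 ≈ 11.256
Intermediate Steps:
b = -314969 (b = 2 - 314971 = -314969)
N = -120
P = -314969
W = -9843
u = -36998 (u = 9 + (-120*310 + 193) = 9 + (-37200 + 193) = 9 - 37007 = -36998)
(W + P)/(z + u) = (-9843 - 314969)/(8141 - 36998) = -324812/(-28857) = -324812*(-1/28857) = 324812/28857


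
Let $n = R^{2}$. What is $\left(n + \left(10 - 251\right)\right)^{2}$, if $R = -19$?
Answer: $14400$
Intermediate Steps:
$n = 361$ ($n = \left(-19\right)^{2} = 361$)
$\left(n + \left(10 - 251\right)\right)^{2} = \left(361 + \left(10 - 251\right)\right)^{2} = \left(361 - 241\right)^{2} = 120^{2} = 14400$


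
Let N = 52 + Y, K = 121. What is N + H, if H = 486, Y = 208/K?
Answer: 65306/121 ≈ 539.72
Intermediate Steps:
Y = 208/121 ≈ 1.7190
N = 6500/121 (N = 52 + 208/121 = 6500/121 ≈ 53.719)
N + H = 6500/121 + 486 = 65306/121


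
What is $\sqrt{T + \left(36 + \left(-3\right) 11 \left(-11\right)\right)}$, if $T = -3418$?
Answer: $i \sqrt{3019} \approx 54.945 i$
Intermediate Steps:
$\sqrt{T + \left(36 + \left(-3\right) 11 \left(-11\right)\right)} = \sqrt{-3418 + \left(36 + \left(-3\right) 11 \left(-11\right)\right)} = \sqrt{-3418 + \left(36 - -363\right)} = \sqrt{-3418 + \left(36 + 363\right)} = \sqrt{-3418 + 399} = \sqrt{-3019} = i \sqrt{3019}$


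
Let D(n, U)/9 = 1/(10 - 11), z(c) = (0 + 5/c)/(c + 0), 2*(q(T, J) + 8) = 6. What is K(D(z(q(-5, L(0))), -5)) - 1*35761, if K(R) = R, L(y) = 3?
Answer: -35770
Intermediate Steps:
q(T, J) = -5 (q(T, J) = -8 + (½)*6 = -8 + 3 = -5)
z(c) = 5/c² (z(c) = (5/c)/c = 5/c²)
D(n, U) = -9 (D(n, U) = 9/(10 - 11) = 9/(-1) = 9*(-1) = -9)
K(D(z(q(-5, L(0))), -5)) - 1*35761 = -9 - 1*35761 = -9 - 35761 = -35770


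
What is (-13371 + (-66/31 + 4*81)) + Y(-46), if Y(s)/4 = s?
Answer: -410227/31 ≈ -13233.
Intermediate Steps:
Y(s) = 4*s
(-13371 + (-66/31 + 4*81)) + Y(-46) = (-13371 + (-66/31 + 4*81)) + 4*(-46) = (-13371 + (-66*1/31 + 324)) - 184 = (-13371 + (-66/31 + 324)) - 184 = (-13371 + 9978/31) - 184 = -404523/31 - 184 = -410227/31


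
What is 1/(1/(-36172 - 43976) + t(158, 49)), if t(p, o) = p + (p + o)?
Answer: 80148/29254019 ≈ 0.0027397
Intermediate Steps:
t(p, o) = o + 2*p (t(p, o) = p + (o + p) = o + 2*p)
1/(1/(-36172 - 43976) + t(158, 49)) = 1/(1/(-36172 - 43976) + (49 + 2*158)) = 1/(1/(-80148) + (49 + 316)) = 1/(-1/80148 + 365) = 1/(29254019/80148) = 80148/29254019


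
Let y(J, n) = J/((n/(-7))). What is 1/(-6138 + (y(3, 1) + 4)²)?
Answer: -1/5849 ≈ -0.00017097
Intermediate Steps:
y(J, n) = -7*J/n (y(J, n) = J/((n*(-⅐))) = J/((-n/7)) = J*(-7/n) = -7*J/n)
1/(-6138 + (y(3, 1) + 4)²) = 1/(-6138 + (-7*3/1 + 4)²) = 1/(-6138 + (-7*3*1 + 4)²) = 1/(-6138 + (-21 + 4)²) = 1/(-6138 + (-17)²) = 1/(-6138 + 289) = 1/(-5849) = -1/5849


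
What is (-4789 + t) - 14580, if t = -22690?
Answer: -42059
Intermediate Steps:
(-4789 + t) - 14580 = (-4789 - 22690) - 14580 = -27479 - 14580 = -42059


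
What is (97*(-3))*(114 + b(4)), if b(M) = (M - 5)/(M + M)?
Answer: -265101/8 ≈ -33138.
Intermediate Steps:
b(M) = (-5 + M)/(2*M) (b(M) = (-5 + M)/((2*M)) = (-5 + M)*(1/(2*M)) = (-5 + M)/(2*M))
(97*(-3))*(114 + b(4)) = (97*(-3))*(114 + (½)*(-5 + 4)/4) = -291*(114 + (½)*(¼)*(-1)) = -291*(114 - ⅛) = -291*911/8 = -265101/8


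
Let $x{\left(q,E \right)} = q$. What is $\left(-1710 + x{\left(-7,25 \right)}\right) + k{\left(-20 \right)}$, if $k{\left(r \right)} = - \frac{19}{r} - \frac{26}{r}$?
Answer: $- \frac{6859}{4} \approx -1714.8$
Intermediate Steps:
$k{\left(r \right)} = - \frac{45}{r}$
$\left(-1710 + x{\left(-7,25 \right)}\right) + k{\left(-20 \right)} = \left(-1710 - 7\right) - \frac{45}{-20} = -1717 - - \frac{9}{4} = -1717 + \frac{9}{4} = - \frac{6859}{4}$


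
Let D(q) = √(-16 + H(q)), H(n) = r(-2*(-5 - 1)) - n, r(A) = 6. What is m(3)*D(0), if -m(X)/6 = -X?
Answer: 18*I*√10 ≈ 56.921*I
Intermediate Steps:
m(X) = 6*X (m(X) = -(-6)*X = 6*X)
H(n) = 6 - n
D(q) = √(-10 - q) (D(q) = √(-16 + (6 - q)) = √(-10 - q))
m(3)*D(0) = (6*3)*√(-10 - 1*0) = 18*√(-10 + 0) = 18*√(-10) = 18*(I*√10) = 18*I*√10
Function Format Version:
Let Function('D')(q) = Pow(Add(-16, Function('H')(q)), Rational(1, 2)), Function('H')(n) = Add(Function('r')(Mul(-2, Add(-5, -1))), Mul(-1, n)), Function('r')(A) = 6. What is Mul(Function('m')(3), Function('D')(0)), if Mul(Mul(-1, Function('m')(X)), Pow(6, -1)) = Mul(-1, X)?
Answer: Mul(18, I, Pow(10, Rational(1, 2))) ≈ Mul(56.921, I)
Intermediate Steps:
Function('m')(X) = Mul(6, X) (Function('m')(X) = Mul(-6, Mul(-1, X)) = Mul(6, X))
Function('H')(n) = Add(6, Mul(-1, n))
Function('D')(q) = Pow(Add(-10, Mul(-1, q)), Rational(1, 2)) (Function('D')(q) = Pow(Add(-16, Add(6, Mul(-1, q))), Rational(1, 2)) = Pow(Add(-10, Mul(-1, q)), Rational(1, 2)))
Mul(Function('m')(3), Function('D')(0)) = Mul(Mul(6, 3), Pow(Add(-10, Mul(-1, 0)), Rational(1, 2))) = Mul(18, Pow(Add(-10, 0), Rational(1, 2))) = Mul(18, Pow(-10, Rational(1, 2))) = Mul(18, Mul(I, Pow(10, Rational(1, 2)))) = Mul(18, I, Pow(10, Rational(1, 2)))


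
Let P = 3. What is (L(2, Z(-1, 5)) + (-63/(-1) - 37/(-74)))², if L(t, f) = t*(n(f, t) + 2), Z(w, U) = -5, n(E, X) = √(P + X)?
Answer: 18305/4 + 270*√5 ≈ 5180.0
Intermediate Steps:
n(E, X) = √(3 + X)
L(t, f) = t*(2 + √(3 + t)) (L(t, f) = t*(√(3 + t) + 2) = t*(2 + √(3 + t)))
(L(2, Z(-1, 5)) + (-63/(-1) - 37/(-74)))² = (2*(2 + √(3 + 2)) + (-63/(-1) - 37/(-74)))² = (2*(2 + √5) + (-63*(-1) - 37*(-1/74)))² = ((4 + 2*√5) + (63 + ½))² = ((4 + 2*√5) + 127/2)² = (135/2 + 2*√5)²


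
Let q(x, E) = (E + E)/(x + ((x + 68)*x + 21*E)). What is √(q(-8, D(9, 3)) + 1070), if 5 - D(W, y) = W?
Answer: 2*√5470179/143 ≈ 32.711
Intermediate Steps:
D(W, y) = 5 - W
q(x, E) = 2*E/(x + 21*E + x*(68 + x)) (q(x, E) = (2*E)/(x + ((68 + x)*x + 21*E)) = (2*E)/(x + (x*(68 + x) + 21*E)) = (2*E)/(x + (21*E + x*(68 + x))) = (2*E)/(x + 21*E + x*(68 + x)) = 2*E/(x + 21*E + x*(68 + x)))
√(q(-8, D(9, 3)) + 1070) = √(2*(5 - 1*9)/((-8)² + 21*(5 - 1*9) + 69*(-8)) + 1070) = √(2*(5 - 9)/(64 + 21*(5 - 9) - 552) + 1070) = √(2*(-4)/(64 + 21*(-4) - 552) + 1070) = √(2*(-4)/(64 - 84 - 552) + 1070) = √(2*(-4)/(-572) + 1070) = √(2*(-4)*(-1/572) + 1070) = √(2/143 + 1070) = √(153012/143) = 2*√5470179/143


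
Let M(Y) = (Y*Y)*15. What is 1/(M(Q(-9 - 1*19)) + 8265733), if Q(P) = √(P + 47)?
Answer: 1/8266018 ≈ 1.2098e-7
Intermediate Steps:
Q(P) = √(47 + P)
M(Y) = 15*Y² (M(Y) = Y²*15 = 15*Y²)
1/(M(Q(-9 - 1*19)) + 8265733) = 1/(15*(√(47 + (-9 - 1*19)))² + 8265733) = 1/(15*(√(47 + (-9 - 19)))² + 8265733) = 1/(15*(√(47 - 28))² + 8265733) = 1/(15*(√19)² + 8265733) = 1/(15*19 + 8265733) = 1/(285 + 8265733) = 1/8266018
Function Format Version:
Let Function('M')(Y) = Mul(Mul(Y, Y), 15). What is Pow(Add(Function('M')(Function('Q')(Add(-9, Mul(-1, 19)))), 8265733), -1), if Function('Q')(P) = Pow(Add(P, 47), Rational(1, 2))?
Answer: Rational(1, 8266018) ≈ 1.2098e-7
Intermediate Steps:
Function('Q')(P) = Pow(Add(47, P), Rational(1, 2))
Function('M')(Y) = Mul(15, Pow(Y, 2)) (Function('M')(Y) = Mul(Pow(Y, 2), 15) = Mul(15, Pow(Y, 2)))
Pow(Add(Function('M')(Function('Q')(Add(-9, Mul(-1, 19)))), 8265733), -1) = Pow(Add(Mul(15, Pow(Pow(Add(47, Add(-9, Mul(-1, 19))), Rational(1, 2)), 2)), 8265733), -1) = Pow(Add(Mul(15, Pow(Pow(Add(47, Add(-9, -19)), Rational(1, 2)), 2)), 8265733), -1) = Pow(Add(Mul(15, Pow(Pow(Add(47, -28), Rational(1, 2)), 2)), 8265733), -1) = Pow(Add(Mul(15, Pow(Pow(19, Rational(1, 2)), 2)), 8265733), -1) = Pow(Add(Mul(15, 19), 8265733), -1) = Pow(Add(285, 8265733), -1) = Pow(8266018, -1) = Rational(1, 8266018)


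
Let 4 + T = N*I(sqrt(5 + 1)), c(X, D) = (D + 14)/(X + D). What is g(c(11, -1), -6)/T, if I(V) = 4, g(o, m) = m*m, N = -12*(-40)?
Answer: 9/479 ≈ 0.018789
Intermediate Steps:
N = 480
c(X, D) = (14 + D)/(D + X)
g(o, m) = m**2
T = 1916 (T = -4 + 480*4 = -4 + 1920 = 1916)
g(c(11, -1), -6)/T = (-6)**2/1916 = 36*(1/1916) = 9/479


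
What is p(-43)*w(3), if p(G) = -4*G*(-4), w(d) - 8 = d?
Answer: -7568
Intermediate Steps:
w(d) = 8 + d
p(G) = 16*G
p(-43)*w(3) = (16*(-43))*(8 + 3) = -688*11 = -7568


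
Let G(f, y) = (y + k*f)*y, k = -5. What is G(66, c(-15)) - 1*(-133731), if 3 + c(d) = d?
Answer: 139995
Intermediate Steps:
c(d) = -3 + d
G(f, y) = y*(y - 5*f) (G(f, y) = (y - 5*f)*y = y*(y - 5*f))
G(66, c(-15)) - 1*(-133731) = (-3 - 15)*((-3 - 15) - 5*66) - 1*(-133731) = -18*(-18 - 330) + 133731 = -18*(-348) + 133731 = 6264 + 133731 = 139995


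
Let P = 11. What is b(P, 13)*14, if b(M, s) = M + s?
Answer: 336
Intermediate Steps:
b(P, 13)*14 = (11 + 13)*14 = 24*14 = 336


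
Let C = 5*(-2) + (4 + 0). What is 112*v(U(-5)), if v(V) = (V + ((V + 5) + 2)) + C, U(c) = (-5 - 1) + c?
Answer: -2352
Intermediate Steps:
C = -6 (C = -10 + 4 = -6)
U(c) = -6 + c
v(V) = 1 + 2*V (v(V) = (V + ((V + 5) + 2)) - 6 = (V + ((5 + V) + 2)) - 6 = (V + (7 + V)) - 6 = (7 + 2*V) - 6 = 1 + 2*V)
112*v(U(-5)) = 112*(1 + 2*(-6 - 5)) = 112*(1 + 2*(-11)) = 112*(1 - 22) = 112*(-21) = -2352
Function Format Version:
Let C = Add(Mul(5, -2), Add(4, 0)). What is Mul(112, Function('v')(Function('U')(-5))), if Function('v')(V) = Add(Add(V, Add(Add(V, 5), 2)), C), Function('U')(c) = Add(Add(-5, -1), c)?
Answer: -2352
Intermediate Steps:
C = -6 (C = Add(-10, 4) = -6)
Function('U')(c) = Add(-6, c)
Function('v')(V) = Add(1, Mul(2, V)) (Function('v')(V) = Add(Add(V, Add(Add(V, 5), 2)), -6) = Add(Add(V, Add(Add(5, V), 2)), -6) = Add(Add(V, Add(7, V)), -6) = Add(Add(7, Mul(2, V)), -6) = Add(1, Mul(2, V)))
Mul(112, Function('v')(Function('U')(-5))) = Mul(112, Add(1, Mul(2, Add(-6, -5)))) = Mul(112, Add(1, Mul(2, -11))) = Mul(112, Add(1, -22)) = Mul(112, -21) = -2352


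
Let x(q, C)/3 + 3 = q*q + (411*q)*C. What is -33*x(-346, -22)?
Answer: -321576255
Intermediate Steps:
x(q, C) = -9 + 3*q**2 + 1233*C*q (x(q, C) = -9 + 3*(q*q + (411*q)*C) = -9 + 3*(q**2 + 411*C*q) = -9 + (3*q**2 + 1233*C*q) = -9 + 3*q**2 + 1233*C*q)
-33*x(-346, -22) = -33*(-9 + 3*(-346)**2 + 1233*(-22)*(-346)) = -33*(-9 + 3*119716 + 9385596) = -33*(-9 + 359148 + 9385596) = -33*9744735 = -321576255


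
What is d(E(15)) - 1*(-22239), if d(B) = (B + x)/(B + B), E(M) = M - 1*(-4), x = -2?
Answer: 845099/38 ≈ 22239.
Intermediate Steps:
E(M) = 4 + M (E(M) = M + 4 = 4 + M)
d(B) = (-2 + B)/(2*B) (d(B) = (B - 2)/(B + B) = (-2 + B)/((2*B)) = (-2 + B)*(1/(2*B)) = (-2 + B)/(2*B))
d(E(15)) - 1*(-22239) = (-2 + (4 + 15))/(2*(4 + 15)) - 1*(-22239) = (1/2)*(-2 + 19)/19 + 22239 = (1/2)*(1/19)*17 + 22239 = 17/38 + 22239 = 845099/38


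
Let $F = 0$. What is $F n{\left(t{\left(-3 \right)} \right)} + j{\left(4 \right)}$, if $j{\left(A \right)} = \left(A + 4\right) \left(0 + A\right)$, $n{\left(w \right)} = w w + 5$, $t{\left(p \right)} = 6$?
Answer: $32$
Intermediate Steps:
$n{\left(w \right)} = 5 + w^{2}$ ($n{\left(w \right)} = w^{2} + 5 = 5 + w^{2}$)
$j{\left(A \right)} = A \left(4 + A\right)$ ($j{\left(A \right)} = \left(4 + A\right) A = A \left(4 + A\right)$)
$F n{\left(t{\left(-3 \right)} \right)} + j{\left(4 \right)} = 0 \left(5 + 6^{2}\right) + 4 \left(4 + 4\right) = 0 \left(5 + 36\right) + 4 \cdot 8 = 0 \cdot 41 + 32 = 0 + 32 = 32$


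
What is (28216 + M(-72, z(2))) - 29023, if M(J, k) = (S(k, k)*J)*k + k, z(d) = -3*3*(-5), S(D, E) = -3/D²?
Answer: -3786/5 ≈ -757.20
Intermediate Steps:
S(D, E) = -3/D²
z(d) = 45 (z(d) = -9*(-5) = 45)
M(J, k) = k - 3*J/k (M(J, k) = ((-3/k²)*J)*k + k = (-3*J/k²)*k + k = -3*J/k + k = k - 3*J/k)
(28216 + M(-72, z(2))) - 29023 = (28216 + (45 - 3*(-72)/45)) - 29023 = (28216 + (45 - 3*(-72)*1/45)) - 29023 = (28216 + (45 + 24/5)) - 29023 = (28216 + 249/5) - 29023 = 141329/5 - 29023 = -3786/5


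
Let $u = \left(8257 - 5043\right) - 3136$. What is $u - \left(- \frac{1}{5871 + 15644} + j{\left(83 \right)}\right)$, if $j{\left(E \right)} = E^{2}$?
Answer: $- \frac{146538664}{21515} \approx -6811.0$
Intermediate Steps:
$u = 78$ ($u = \left(8257 - 5043\right) - 3136 = 3214 - 3136 = 78$)
$u - \left(- \frac{1}{5871 + 15644} + j{\left(83 \right)}\right) = 78 + \left(\frac{1}{5871 + 15644} - 83^{2}\right) = 78 + \left(\frac{1}{21515} - 6889\right) = 78 - \frac{148216834}{21515} = - \frac{146538664}{21515}$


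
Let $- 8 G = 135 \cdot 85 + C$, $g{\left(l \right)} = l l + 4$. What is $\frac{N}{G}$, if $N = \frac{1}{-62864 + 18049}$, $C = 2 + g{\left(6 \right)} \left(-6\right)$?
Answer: $\frac{8}{503586155} \approx 1.5886 \cdot 10^{-8}$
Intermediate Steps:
$g{\left(l \right)} = 4 + l^{2}$ ($g{\left(l \right)} = l^{2} + 4 = 4 + l^{2}$)
$C = -238$ ($C = 2 + \left(4 + 6^{2}\right) \left(-6\right) = 2 + \left(4 + 36\right) \left(-6\right) = 2 + 40 \left(-6\right) = 2 - 240 = -238$)
$G = - \frac{11237}{8}$ ($G = - \frac{135 \cdot 85 - 238}{8} = - \frac{11475 - 238}{8} = \left(- \frac{1}{8}\right) 11237 = - \frac{11237}{8} \approx -1404.6$)
$N = - \frac{1}{44815}$ ($N = \frac{1}{-44815} = - \frac{1}{44815} \approx -2.2314 \cdot 10^{-5}$)
$\frac{N}{G} = - \frac{1}{44815 \left(- \frac{11237}{8}\right)} = \left(- \frac{1}{44815}\right) \left(- \frac{8}{11237}\right) = \frac{8}{503586155}$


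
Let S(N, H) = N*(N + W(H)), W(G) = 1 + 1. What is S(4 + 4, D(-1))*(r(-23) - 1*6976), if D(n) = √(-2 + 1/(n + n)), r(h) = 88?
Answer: -551040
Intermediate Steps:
W(G) = 2
D(n) = √(-2 + 1/(2*n))
S(N, H) = N*(2 + N) (S(N, H) = N*(N + 2) = N*(2 + N))
S(4 + 4, D(-1))*(r(-23) - 1*6976) = ((4 + 4)*(2 + (4 + 4)))*(88 - 1*6976) = (8*(2 + 8))*(88 - 6976) = (8*10)*(-6888) = 80*(-6888) = -551040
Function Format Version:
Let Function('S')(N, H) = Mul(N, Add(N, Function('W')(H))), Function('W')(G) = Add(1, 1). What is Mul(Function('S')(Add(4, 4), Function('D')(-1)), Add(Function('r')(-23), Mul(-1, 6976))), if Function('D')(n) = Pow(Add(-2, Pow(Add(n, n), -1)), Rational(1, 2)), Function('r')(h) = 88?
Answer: -551040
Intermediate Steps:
Function('W')(G) = 2
Function('D')(n) = Pow(Add(-2, Mul(Rational(1, 2), Pow(n, -1))), Rational(1, 2)) (Function('D')(n) = Pow(Add(-2, Pow(Mul(2, n), -1)), Rational(1, 2)) = Pow(Add(-2, Mul(Rational(1, 2), Pow(n, -1))), Rational(1, 2)))
Function('S')(N, H) = Mul(N, Add(2, N)) (Function('S')(N, H) = Mul(N, Add(N, 2)) = Mul(N, Add(2, N)))
Mul(Function('S')(Add(4, 4), Function('D')(-1)), Add(Function('r')(-23), Mul(-1, 6976))) = Mul(Mul(Add(4, 4), Add(2, Add(4, 4))), Add(88, Mul(-1, 6976))) = Mul(Mul(8, Add(2, 8)), Add(88, -6976)) = Mul(Mul(8, 10), -6888) = Mul(80, -6888) = -551040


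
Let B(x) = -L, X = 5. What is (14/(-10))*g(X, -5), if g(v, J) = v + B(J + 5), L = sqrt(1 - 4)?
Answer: -7 + 7*I*sqrt(3)/5 ≈ -7.0 + 2.4249*I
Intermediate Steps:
L = I*sqrt(3) (L = sqrt(-3) = I*sqrt(3) ≈ 1.732*I)
B(x) = -I*sqrt(3)
g(v, J) = v - I*sqrt(3)
(14/(-10))*g(X, -5) = (14/(-10))*(5 - I*sqrt(3)) = (14*(-1/10))*(5 - I*sqrt(3)) = -7*(5 - I*sqrt(3))/5 = -7 + 7*I*sqrt(3)/5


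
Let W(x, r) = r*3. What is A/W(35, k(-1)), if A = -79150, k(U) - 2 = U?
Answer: -79150/3 ≈ -26383.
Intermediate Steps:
k(U) = 2 + U
W(x, r) = 3*r
A/W(35, k(-1)) = -79150*1/(3*(2 - 1)) = -79150/(3*1) = -79150/3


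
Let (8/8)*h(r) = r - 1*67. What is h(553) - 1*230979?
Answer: -230493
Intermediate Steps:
h(r) = -67 + r (h(r) = r - 1*67 = r - 67 = -67 + r)
h(553) - 1*230979 = (-67 + 553) - 1*230979 = 486 - 230979 = -230493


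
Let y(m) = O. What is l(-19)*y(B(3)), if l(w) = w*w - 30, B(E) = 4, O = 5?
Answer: 1655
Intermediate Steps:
y(m) = 5
l(w) = -30 + w² (l(w) = w² - 30 = -30 + w²)
l(-19)*y(B(3)) = (-30 + (-19)²)*5 = (-30 + 361)*5 = 331*5 = 1655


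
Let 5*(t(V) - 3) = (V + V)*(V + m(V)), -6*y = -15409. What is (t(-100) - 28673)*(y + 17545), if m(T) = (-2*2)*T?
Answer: -2454007465/3 ≈ -8.1800e+8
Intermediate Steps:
y = 15409/6 (y = -1/6*(-15409) = 15409/6 ≈ 2568.2)
m(T) = -4*T
t(V) = 3 - 6*V**2/5 (t(V) = 3 + ((V + V)*(V - 4*V))/5 = 3 + ((2*V)*(-3*V))/5 = 3 + (-6*V**2)/5 = 3 - 6*V**2/5)
(t(-100) - 28673)*(y + 17545) = ((3 - 6/5*(-100)**2) - 28673)*(15409/6 + 17545) = ((3 - 6/5*10000) - 28673)*(120679/6) = ((3 - 12000) - 28673)*(120679/6) = (-11997 - 28673)*(120679/6) = -40670*120679/6 = -2454007465/3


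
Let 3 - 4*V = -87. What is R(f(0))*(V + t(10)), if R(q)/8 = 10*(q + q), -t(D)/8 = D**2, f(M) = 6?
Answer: -746400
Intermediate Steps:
V = 45/2 (V = 3/4 - 1/4*(-87) = 3/4 + 87/4 = 45/2 ≈ 22.500)
t(D) = -8*D**2
R(q) = 160*q (R(q) = 8*(10*(q + q)) = 8*(10*(2*q)) = 8*(20*q) = 160*q)
R(f(0))*(V + t(10)) = (160*6)*(45/2 - 8*10**2) = 960*(45/2 - 8*100) = 960*(45/2 - 800) = 960*(-1555/2) = -746400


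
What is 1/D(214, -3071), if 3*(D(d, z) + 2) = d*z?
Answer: -3/657200 ≈ -4.5648e-6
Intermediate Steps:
D(d, z) = -2 + d*z/3 (D(d, z) = -2 + (d*z)/3 = -2 + d*z/3)
1/D(214, -3071) = 1/(-2 + (⅓)*214*(-3071)) = 1/(-2 - 657194/3) = 1/(-657200/3) = -3/657200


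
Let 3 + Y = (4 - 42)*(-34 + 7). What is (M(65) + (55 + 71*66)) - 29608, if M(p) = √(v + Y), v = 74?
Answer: -24867 + √1097 ≈ -24834.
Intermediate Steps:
Y = 1023 (Y = -3 + (4 - 42)*(-34 + 7) = -3 - 38*(-27) = -3 + 1026 = 1023)
M(p) = √1097 (M(p) = √(74 + 1023) = √1097)
(M(65) + (55 + 71*66)) - 29608 = (√1097 + (55 + 71*66)) - 29608 = (√1097 + (55 + 4686)) - 29608 = (√1097 + 4741) - 29608 = (4741 + √1097) - 29608 = -24867 + √1097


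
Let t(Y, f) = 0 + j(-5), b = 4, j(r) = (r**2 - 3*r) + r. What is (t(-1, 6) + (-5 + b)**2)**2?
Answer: 1296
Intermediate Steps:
j(r) = r**2 - 2*r
t(Y, f) = 35 (t(Y, f) = 0 - 5*(-2 - 5) = 0 - 5*(-7) = 0 + 35 = 35)
(t(-1, 6) + (-5 + b)**2)**2 = (35 + (-5 + 4)**2)**2 = (35 + (-1)**2)**2 = (35 + 1)**2 = 36**2 = 1296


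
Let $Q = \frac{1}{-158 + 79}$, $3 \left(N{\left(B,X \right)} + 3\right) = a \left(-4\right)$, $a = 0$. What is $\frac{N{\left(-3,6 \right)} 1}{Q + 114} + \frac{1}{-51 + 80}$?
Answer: $\frac{2132}{261145} \approx 0.008164$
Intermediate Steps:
$N{\left(B,X \right)} = -3$ ($N{\left(B,X \right)} = -3 + \frac{0 \left(-4\right)}{3} = -3 + \frac{1}{3} \cdot 0 = -3 + 0 = -3$)
$Q = - \frac{1}{79}$ ($Q = \frac{1}{-79} = - \frac{1}{79} \approx -0.012658$)
$\frac{N{\left(-3,6 \right)} 1}{Q + 114} + \frac{1}{-51 + 80} = \frac{\left(-3\right) 1}{- \frac{1}{79} + 114} + \frac{1}{-51 + 80} = \frac{1}{\frac{9005}{79}} \left(-3\right) + \frac{1}{29} = \frac{79}{9005} \left(-3\right) + \frac{1}{29} = - \frac{237}{9005} + \frac{1}{29} = \frac{2132}{261145}$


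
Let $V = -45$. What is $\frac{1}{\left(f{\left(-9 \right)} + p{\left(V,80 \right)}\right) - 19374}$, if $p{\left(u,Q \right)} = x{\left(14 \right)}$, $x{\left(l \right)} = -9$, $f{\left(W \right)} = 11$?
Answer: $- \frac{1}{19372} \approx -5.1621 \cdot 10^{-5}$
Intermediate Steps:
$p{\left(u,Q \right)} = -9$
$\frac{1}{\left(f{\left(-9 \right)} + p{\left(V,80 \right)}\right) - 19374} = \frac{1}{\left(11 - 9\right) - 19374} = \frac{1}{2 - 19374} = \frac{1}{-19372} = - \frac{1}{19372}$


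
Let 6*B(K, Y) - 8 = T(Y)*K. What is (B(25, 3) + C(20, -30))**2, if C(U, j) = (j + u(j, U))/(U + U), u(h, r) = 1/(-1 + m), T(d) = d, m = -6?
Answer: 120714169/705600 ≈ 171.08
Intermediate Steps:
u(h, r) = -1/7 (u(h, r) = 1/(-1 - 6) = 1/(-7) = -1/7)
C(U, j) = (-1/7 + j)/(2*U) (C(U, j) = (j - 1/7)/(U + U) = (-1/7 + j)/((2*U)) = (-1/7 + j)*(1/(2*U)) = (-1/7 + j)/(2*U))
B(K, Y) = 4/3 + K*Y/6 (B(K, Y) = 4/3 + (Y*K)/6 = 4/3 + (K*Y)/6 = 4/3 + K*Y/6)
(B(25, 3) + C(20, -30))**2 = ((4/3 + (1/6)*25*3) + (1/14)*(-1 + 7*(-30))/20)**2 = ((4/3 + 25/2) + (1/14)*(1/20)*(-1 - 210))**2 = (83/6 + (1/14)*(1/20)*(-211))**2 = (83/6 - 211/280)**2 = (10987/840)**2 = 120714169/705600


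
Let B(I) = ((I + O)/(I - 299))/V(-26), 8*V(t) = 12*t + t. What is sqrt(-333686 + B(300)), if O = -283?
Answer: I*sqrt(56393002)/13 ≈ 577.66*I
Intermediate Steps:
V(t) = 13*t/8 (V(t) = (12*t + t)/8 = (13*t)/8 = 13*t/8)
B(I) = -4*(-283 + I)/(169*(-299 + I)) (B(I) = ((I - 283)/(I - 299))/(((13/8)*(-26))) = ((-283 + I)/(-299 + I))/(-169/4) = ((-283 + I)/(-299 + I))*(-4/169) = -4*(-283 + I)/(169*(-299 + I)))
sqrt(-333686 + B(300)) = sqrt(-333686 + 4*(283 - 1*300)/(169*(-299 + 300))) = sqrt(-333686 + (4/169)*(283 - 300)/1) = sqrt(-333686 + (4/169)*1*(-17)) = sqrt(-333686 - 68/169) = sqrt(-56393002/169) = I*sqrt(56393002)/13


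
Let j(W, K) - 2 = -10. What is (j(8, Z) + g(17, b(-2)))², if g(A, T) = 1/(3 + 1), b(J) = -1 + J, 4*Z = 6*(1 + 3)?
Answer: 961/16 ≈ 60.063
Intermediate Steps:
Z = 6 (Z = (6*(1 + 3))/4 = (6*4)/4 = (¼)*24 = 6)
j(W, K) = -8 (j(W, K) = 2 - 10 = -8)
g(A, T) = ¼ (g(A, T) = 1/4 = ¼)
(j(8, Z) + g(17, b(-2)))² = (-8 + ¼)² = (-31/4)² = 961/16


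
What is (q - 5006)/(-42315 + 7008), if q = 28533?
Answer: -23527/35307 ≈ -0.66636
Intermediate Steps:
(q - 5006)/(-42315 + 7008) = (28533 - 5006)/(-42315 + 7008) = 23527/(-35307) = 23527*(-1/35307) = -23527/35307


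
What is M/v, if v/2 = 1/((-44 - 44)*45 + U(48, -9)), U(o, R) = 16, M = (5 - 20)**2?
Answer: -443700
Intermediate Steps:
M = 225 (M = (-15)**2 = 225)
v = -1/1972 (v = 2/((-44 - 44)*45 + 16) = 2/(-88*45 + 16) = 2/(-3960 + 16) = 2/(-3944) = 2*(-1/3944) = -1/1972 ≈ -0.00050710)
M/v = 225/(-1/1972) = 225*(-1972) = -443700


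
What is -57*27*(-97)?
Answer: 149283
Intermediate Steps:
-57*27*(-97) = -1539*(-97) = 149283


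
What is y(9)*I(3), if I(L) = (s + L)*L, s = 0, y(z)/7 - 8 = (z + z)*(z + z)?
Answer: 20916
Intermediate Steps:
y(z) = 56 + 28*z² (y(z) = 56 + 7*((z + z)*(z + z)) = 56 + 7*((2*z)*(2*z)) = 56 + 7*(4*z²) = 56 + 28*z²)
I(L) = L² (I(L) = (0 + L)*L = L*L = L²)
y(9)*I(3) = (56 + 28*9²)*3² = (56 + 28*81)*9 = (56 + 2268)*9 = 2324*9 = 20916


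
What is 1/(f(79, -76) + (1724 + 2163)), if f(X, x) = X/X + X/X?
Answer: 1/3889 ≈ 0.00025714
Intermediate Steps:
f(X, x) = 2 (f(X, x) = 1 + 1 = 2)
1/(f(79, -76) + (1724 + 2163)) = 1/(2 + (1724 + 2163)) = 1/(2 + 3887) = 1/3889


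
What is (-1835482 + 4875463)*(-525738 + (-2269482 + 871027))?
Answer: -5849510160333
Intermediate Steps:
(-1835482 + 4875463)*(-525738 + (-2269482 + 871027)) = 3039981*(-525738 - 1398455) = 3039981*(-1924193) = -5849510160333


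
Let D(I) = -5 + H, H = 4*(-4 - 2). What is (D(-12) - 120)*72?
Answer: -10728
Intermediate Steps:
H = -24 (H = 4*(-6) = -24)
D(I) = -29 (D(I) = -5 - 24 = -29)
(D(-12) - 120)*72 = (-29 - 120)*72 = -149*72 = -10728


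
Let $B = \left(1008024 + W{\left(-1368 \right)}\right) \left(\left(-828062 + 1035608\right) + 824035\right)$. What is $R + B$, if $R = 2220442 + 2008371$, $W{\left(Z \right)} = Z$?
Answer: $1038451431949$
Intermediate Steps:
$B = 1038447203136$ ($B = \left(1008024 - 1368\right) \left(\left(-828062 + 1035608\right) + 824035\right) = 1006656 \left(207546 + 824035\right) = 1006656 \cdot 1031581 = 1038447203136$)
$R = 4228813$
$R + B = 4228813 + 1038447203136 = 1038451431949$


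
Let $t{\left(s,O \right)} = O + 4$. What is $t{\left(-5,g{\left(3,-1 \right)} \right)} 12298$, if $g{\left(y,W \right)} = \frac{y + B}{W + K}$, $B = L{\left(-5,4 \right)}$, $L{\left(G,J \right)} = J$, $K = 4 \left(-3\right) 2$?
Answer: $\frac{1143714}{25} \approx 45749.0$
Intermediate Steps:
$K = -24$ ($K = \left(-12\right) 2 = -24$)
$B = 4$
$g{\left(y,W \right)} = \frac{4 + y}{-24 + W}$ ($g{\left(y,W \right)} = \frac{y + 4}{W - 24} = \frac{4 + y}{-24 + W}$)
$t{\left(s,O \right)} = 4 + O$
$t{\left(-5,g{\left(3,-1 \right)} \right)} 12298 = \left(4 + \frac{4 + 3}{-24 - 1}\right) 12298 = \left(4 + \frac{1}{-25} \cdot 7\right) 12298 = \left(4 - \frac{7}{25}\right) 12298 = \frac{93}{25} \cdot 12298 = \frac{1143714}{25}$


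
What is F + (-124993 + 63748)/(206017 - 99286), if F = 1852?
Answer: 21956063/11859 ≈ 1851.4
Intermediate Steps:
F + (-124993 + 63748)/(206017 - 99286) = 1852 + (-124993 + 63748)/(206017 - 99286) = 1852 - 61245/106731 = 1852 - 61245*1/106731 = 1852 - 6805/11859 = 21956063/11859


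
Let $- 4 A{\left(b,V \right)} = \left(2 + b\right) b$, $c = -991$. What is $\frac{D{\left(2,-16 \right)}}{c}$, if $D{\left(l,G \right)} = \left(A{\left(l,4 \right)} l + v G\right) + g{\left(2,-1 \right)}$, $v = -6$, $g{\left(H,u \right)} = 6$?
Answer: $- \frac{98}{991} \approx -0.09889$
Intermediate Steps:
$A{\left(b,V \right)} = - \frac{b \left(2 + b\right)}{4}$ ($A{\left(b,V \right)} = - \frac{\left(2 + b\right) b}{4} = - \frac{b \left(2 + b\right)}{4}$)
$D{\left(l,G \right)} = 6 - 6 G - \frac{l^{2} \left(2 + l\right)}{4}$ ($D{\left(l,G \right)} = \left(- \frac{l \left(2 + l\right)}{4} l - 6 G\right) + 6 = \left(- \frac{l^{2} \left(2 + l\right)}{4} - 6 G\right) + 6 = \left(- 6 G - \frac{l^{2} \left(2 + l\right)}{4}\right) + 6 = 6 - 6 G - \frac{l^{2} \left(2 + l\right)}{4}$)
$\frac{D{\left(2,-16 \right)}}{c} = \frac{6 - -96 - \frac{2^{2} \left(2 + 2\right)}{4}}{-991} = \left(6 + 96 - 1 \cdot 4\right) \left(- \frac{1}{991}\right) = \left(6 + 96 - 4\right) \left(- \frac{1}{991}\right) = 98 \left(- \frac{1}{991}\right) = - \frac{98}{991}$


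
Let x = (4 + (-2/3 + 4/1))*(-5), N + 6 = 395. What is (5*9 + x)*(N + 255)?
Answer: 16100/3 ≈ 5366.7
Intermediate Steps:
N = 389 (N = -6 + 395 = 389)
x = -110/3 (x = (4 + (-2*1/3 + 4*1))*(-5) = (4 + (-2/3 + 4))*(-5) = (4 + 10/3)*(-5) = (22/3)*(-5) = -110/3 ≈ -36.667)
(5*9 + x)*(N + 255) = (5*9 - 110/3)*(389 + 255) = (45 - 110/3)*644 = (25/3)*644 = 16100/3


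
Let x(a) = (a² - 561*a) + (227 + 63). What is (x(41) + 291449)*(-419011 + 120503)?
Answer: -80722234852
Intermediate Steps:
x(a) = 290 + a² - 561*a (x(a) = (a² - 561*a) + 290 = 290 + a² - 561*a)
(x(41) + 291449)*(-419011 + 120503) = ((290 + 41² - 561*41) + 291449)*(-419011 + 120503) = ((290 + 1681 - 23001) + 291449)*(-298508) = (-21030 + 291449)*(-298508) = 270419*(-298508) = -80722234852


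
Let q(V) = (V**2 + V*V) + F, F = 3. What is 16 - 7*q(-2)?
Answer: -61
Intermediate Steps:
q(V) = 3 + 2*V**2 (q(V) = (V**2 + V*V) + 3 = (V**2 + V**2) + 3 = 2*V**2 + 3 = 3 + 2*V**2)
16 - 7*q(-2) = 16 - 7*(3 + 2*(-2)**2) = 16 - 7*(3 + 2*4) = 16 - 7*(3 + 8) = 16 - 7*11 = 16 - 77 = -61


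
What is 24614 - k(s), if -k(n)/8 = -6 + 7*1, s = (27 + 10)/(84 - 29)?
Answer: 24622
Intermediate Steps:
s = 37/55 ≈ 0.67273
k(n) = -8 (k(n) = -8*(-6 + 7*1) = -8*(-6 + 7) = -8*1 = -8)
24614 - k(s) = 24614 - 1*(-8) = 24614 + 8 = 24622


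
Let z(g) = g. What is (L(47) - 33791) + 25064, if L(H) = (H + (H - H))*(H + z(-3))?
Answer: -6659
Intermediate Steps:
L(H) = H*(-3 + H) (L(H) = (H + (H - H))*(H - 3) = (H + 0)*(-3 + H) = H*(-3 + H))
(L(47) - 33791) + 25064 = (47*(-3 + 47) - 33791) + 25064 = (47*44 - 33791) + 25064 = (2068 - 33791) + 25064 = -31723 + 25064 = -6659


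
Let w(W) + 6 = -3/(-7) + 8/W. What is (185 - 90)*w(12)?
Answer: -9785/21 ≈ -465.95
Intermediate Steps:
w(W) = -39/7 + 8/W (w(W) = -6 + (-3/(-7) + 8/W) = -6 + (-3*(-⅐) + 8/W) = -6 + (3/7 + 8/W) = -39/7 + 8/W)
(185 - 90)*w(12) = (185 - 90)*(-39/7 + 8/12) = 95*(-39/7 + 8*(1/12)) = 95*(-39/7 + ⅔) = 95*(-103/21) = -9785/21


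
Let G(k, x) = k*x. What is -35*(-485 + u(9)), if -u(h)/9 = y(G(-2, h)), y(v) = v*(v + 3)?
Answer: 102025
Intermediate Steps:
y(v) = v*(3 + v)
u(h) = 18*h*(3 - 2*h) (u(h) = -9*(-2*h)*(3 - 2*h) = -(-18)*h*(3 - 2*h) = 18*h*(3 - 2*h))
-35*(-485 + u(9)) = -35*(-485 + 18*9*(3 - 2*9)) = -35*(-485 + 18*9*(3 - 18)) = -35*(-485 + 18*9*(-15)) = -35*(-485 - 2430) = -35*(-2915) = 102025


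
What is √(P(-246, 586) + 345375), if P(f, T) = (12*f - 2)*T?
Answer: I*√1385669 ≈ 1177.1*I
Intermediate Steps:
P(f, T) = T*(-2 + 12*f) (P(f, T) = (-2 + 12*f)*T = T*(-2 + 12*f))
√(P(-246, 586) + 345375) = √(2*586*(-1 + 6*(-246)) + 345375) = √(2*586*(-1 - 1476) + 345375) = √(2*586*(-1477) + 345375) = √(-1731044 + 345375) = √(-1385669) = I*√1385669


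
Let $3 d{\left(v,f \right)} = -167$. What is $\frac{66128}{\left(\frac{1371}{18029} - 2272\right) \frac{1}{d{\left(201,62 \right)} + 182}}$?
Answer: $- \frac{451852028848}{122881551} \approx -3677.1$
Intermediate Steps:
$d{\left(v,f \right)} = - \frac{167}{3}$ ($d{\left(v,f \right)} = \frac{1}{3} \left(-167\right) = - \frac{167}{3}$)
$\frac{66128}{\left(\frac{1371}{18029} - 2272\right) \frac{1}{d{\left(201,62 \right)} + 182}} = \frac{66128}{\left(\frac{1371}{18029} - 2272\right) \frac{1}{- \frac{167}{3} + 182}} = \frac{66128}{\left(1371 \cdot \frac{1}{18029} - 2272\right) \frac{1}{\frac{379}{3}}} = \frac{66128}{\left(\frac{1371}{18029} - 2272\right) \frac{3}{379}} = \frac{66128}{\left(- \frac{40960517}{18029}\right) \frac{3}{379}} = \frac{66128}{- \frac{122881551}{6832991}} = 66128 \left(- \frac{6832991}{122881551}\right) = - \frac{451852028848}{122881551}$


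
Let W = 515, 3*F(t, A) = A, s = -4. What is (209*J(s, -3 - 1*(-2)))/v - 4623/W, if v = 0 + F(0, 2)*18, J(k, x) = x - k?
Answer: 89143/2060 ≈ 43.273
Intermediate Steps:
F(t, A) = A/3
v = 12 (v = 0 + ((⅓)*2)*18 = 0 + (⅔)*18 = 0 + 12 = 12)
(209*J(s, -3 - 1*(-2)))/v - 4623/W = (209*((-3 - 1*(-2)) - 1*(-4)))/12 - 4623/515 = (209*((-3 + 2) + 4))*(1/12) - 4623*1/515 = (209*(-1 + 4))*(1/12) - 4623/515 = (209*3)*(1/12) - 4623/515 = 627*(1/12) - 4623/515 = 209/4 - 4623/515 = 89143/2060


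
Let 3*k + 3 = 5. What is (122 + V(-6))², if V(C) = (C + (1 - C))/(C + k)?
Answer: 3798601/256 ≈ 14838.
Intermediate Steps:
k = ⅔ (k = -1 + (⅓)*5 = -1 + 5/3 = ⅔ ≈ 0.66667)
V(C) = 1/(⅔ + C) (V(C) = (C + (1 - C))/(C + ⅔) = 1/(⅔ + C))
(122 + V(-6))² = (122 + 3/(2 + 3*(-6)))² = (122 + 3/(2 - 18))² = (122 + 3/(-16))² = (122 + 3*(-1/16))² = (122 - 3/16)² = (1949/16)² = 3798601/256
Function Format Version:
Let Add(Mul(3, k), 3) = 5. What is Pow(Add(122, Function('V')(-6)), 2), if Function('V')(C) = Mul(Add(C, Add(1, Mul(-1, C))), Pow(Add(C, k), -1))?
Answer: Rational(3798601, 256) ≈ 14838.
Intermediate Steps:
k = Rational(2, 3) (k = Add(-1, Mul(Rational(1, 3), 5)) = Add(-1, Rational(5, 3)) = Rational(2, 3) ≈ 0.66667)
Function('V')(C) = Pow(Add(Rational(2, 3), C), -1) (Function('V')(C) = Mul(Add(C, Add(1, Mul(-1, C))), Pow(Add(C, Rational(2, 3)), -1)) = Mul(1, Pow(Add(Rational(2, 3), C), -1)) = Pow(Add(Rational(2, 3), C), -1))
Pow(Add(122, Function('V')(-6)), 2) = Pow(Add(122, Mul(3, Pow(Add(2, Mul(3, -6)), -1))), 2) = Pow(Add(122, Mul(3, Pow(Add(2, -18), -1))), 2) = Pow(Add(122, Mul(3, Pow(-16, -1))), 2) = Pow(Add(122, Mul(3, Rational(-1, 16))), 2) = Pow(Add(122, Rational(-3, 16)), 2) = Pow(Rational(1949, 16), 2) = Rational(3798601, 256)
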